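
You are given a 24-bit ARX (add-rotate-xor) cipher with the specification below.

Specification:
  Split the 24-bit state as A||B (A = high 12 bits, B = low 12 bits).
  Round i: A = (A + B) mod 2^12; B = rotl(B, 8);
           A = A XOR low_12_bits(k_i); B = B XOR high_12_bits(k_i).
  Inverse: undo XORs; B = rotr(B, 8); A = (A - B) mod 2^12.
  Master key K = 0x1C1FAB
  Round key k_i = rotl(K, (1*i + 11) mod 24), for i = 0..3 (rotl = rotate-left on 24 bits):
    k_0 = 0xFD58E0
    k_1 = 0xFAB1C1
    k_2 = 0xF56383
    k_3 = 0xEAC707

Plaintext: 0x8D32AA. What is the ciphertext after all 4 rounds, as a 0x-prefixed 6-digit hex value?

0x12C719

s_0 = plaintext = 0x8D32AA
s_1 = Round(s_0, k_0) = 0x39D5FF
s_2 = Round(s_1, k_1) = 0x85D0F4
s_3 = Round(s_2, k_2) = 0xAD2B59
s_4 = Round(s_3, k_3) = 0x12C719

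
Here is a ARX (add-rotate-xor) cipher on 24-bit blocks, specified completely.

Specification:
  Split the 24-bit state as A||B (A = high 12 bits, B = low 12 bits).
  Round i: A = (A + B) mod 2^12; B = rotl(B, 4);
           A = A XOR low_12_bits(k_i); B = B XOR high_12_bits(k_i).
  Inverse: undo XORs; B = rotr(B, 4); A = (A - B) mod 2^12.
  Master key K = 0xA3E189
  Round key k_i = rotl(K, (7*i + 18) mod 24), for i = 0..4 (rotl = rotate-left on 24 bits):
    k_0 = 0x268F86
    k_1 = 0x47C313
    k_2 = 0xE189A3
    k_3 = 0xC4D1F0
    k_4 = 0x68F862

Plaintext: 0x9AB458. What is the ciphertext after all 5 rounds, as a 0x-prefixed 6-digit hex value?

0x19A009

s_0 = plaintext = 0x9AB458
s_1 = Round(s_0, k_0) = 0x1857EC
s_2 = Round(s_1, k_1) = 0xA62ABB
s_3 = Round(s_2, k_2) = 0xCBE5A2
s_4 = Round(s_3, k_3) = 0x390668
s_5 = Round(s_4, k_4) = 0x19A009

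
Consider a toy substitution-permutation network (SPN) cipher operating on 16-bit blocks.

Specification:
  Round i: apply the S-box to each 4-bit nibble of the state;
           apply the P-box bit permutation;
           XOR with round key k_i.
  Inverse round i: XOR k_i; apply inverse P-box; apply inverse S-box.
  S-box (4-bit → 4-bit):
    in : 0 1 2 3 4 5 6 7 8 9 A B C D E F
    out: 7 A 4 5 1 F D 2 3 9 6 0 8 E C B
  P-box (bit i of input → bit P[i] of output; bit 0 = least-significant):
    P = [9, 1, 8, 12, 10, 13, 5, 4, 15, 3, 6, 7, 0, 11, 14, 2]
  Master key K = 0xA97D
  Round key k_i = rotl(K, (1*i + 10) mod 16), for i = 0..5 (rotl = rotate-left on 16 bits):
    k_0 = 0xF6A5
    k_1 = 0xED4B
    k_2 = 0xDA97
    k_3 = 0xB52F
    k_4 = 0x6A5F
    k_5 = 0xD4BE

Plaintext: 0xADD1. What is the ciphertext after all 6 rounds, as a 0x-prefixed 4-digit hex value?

0x7E5A

s_0 = plaintext = 0xADD1
s_1 = Round(s_0, k_0) = 0x8E5F
s_2 = Round(s_1, k_1) = 0xD3B8
s_3 = Round(s_2, k_2) = 0x10D1
s_4 = Round(s_3, k_3) = 0x0D51
s_5 = Round(s_4, k_4) = 0x16A4
s_6 = Round(s_5, k_5) = 0x7E5A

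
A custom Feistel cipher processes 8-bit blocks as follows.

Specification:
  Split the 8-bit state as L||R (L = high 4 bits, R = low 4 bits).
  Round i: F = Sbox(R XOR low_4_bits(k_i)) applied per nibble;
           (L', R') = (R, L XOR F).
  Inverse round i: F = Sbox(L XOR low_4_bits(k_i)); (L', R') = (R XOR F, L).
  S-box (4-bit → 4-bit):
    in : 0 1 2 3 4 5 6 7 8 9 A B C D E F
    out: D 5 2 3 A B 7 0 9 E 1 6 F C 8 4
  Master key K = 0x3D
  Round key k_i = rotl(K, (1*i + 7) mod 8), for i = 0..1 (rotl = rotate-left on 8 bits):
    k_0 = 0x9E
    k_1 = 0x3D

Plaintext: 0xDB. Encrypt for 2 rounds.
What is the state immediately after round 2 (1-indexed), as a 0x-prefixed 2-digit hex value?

s_0 = plaintext = 0xDB
s_1 = Round(s_0, k_0) = 0xB6
s_2 = Round(s_1, k_1) = 0x6D

0x6D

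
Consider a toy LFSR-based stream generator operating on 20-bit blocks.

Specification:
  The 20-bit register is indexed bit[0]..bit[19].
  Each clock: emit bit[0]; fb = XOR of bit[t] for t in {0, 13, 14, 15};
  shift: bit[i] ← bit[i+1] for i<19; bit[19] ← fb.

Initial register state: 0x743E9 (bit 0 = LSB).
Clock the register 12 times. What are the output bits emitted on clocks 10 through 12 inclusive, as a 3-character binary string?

100

reg_0 = 0x743E9
clock 1: out=1, reg = 0x3A1F4
clock 2: out=0, reg = 0x1D0FA
clock 3: out=0, reg = 0x0E87D
clock 4: out=1, reg = 0x0743E
clock 5: out=0, reg = 0x03A1F
clock 6: out=1, reg = 0x01D0F
clock 7: out=1, reg = 0x80E87
clock 8: out=1, reg = 0xC0743
clock 9: out=1, reg = 0xE03A1
clock 10: out=1, reg = 0xF01D0
clock 11: out=0, reg = 0x780E8
clock 12: out=0, reg = 0xBC074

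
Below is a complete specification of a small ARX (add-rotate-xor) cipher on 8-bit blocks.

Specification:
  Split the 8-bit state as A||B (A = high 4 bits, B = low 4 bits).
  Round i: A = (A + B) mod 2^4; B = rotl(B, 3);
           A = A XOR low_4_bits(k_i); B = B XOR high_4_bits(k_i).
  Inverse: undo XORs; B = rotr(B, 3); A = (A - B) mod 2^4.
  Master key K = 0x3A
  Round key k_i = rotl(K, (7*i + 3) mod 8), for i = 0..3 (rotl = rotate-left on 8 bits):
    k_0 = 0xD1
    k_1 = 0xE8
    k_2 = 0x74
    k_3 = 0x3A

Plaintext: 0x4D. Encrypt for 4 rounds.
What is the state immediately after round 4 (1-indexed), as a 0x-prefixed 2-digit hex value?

0x85

s_0 = plaintext = 0x4D
s_1 = Round(s_0, k_0) = 0x03
s_2 = Round(s_1, k_1) = 0xB7
s_3 = Round(s_2, k_2) = 0x6C
s_4 = Round(s_3, k_3) = 0x85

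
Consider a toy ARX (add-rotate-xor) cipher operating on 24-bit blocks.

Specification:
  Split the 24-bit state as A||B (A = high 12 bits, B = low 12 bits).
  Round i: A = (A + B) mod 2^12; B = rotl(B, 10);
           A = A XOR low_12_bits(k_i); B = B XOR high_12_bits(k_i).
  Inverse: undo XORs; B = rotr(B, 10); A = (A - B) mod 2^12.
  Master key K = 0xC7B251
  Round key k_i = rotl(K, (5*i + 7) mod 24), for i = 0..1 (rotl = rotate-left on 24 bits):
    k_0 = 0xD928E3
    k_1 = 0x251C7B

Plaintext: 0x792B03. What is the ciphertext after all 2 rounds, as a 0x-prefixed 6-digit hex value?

s_0 = plaintext = 0x792B03
s_1 = Round(s_0, k_0) = 0xA76352
s_2 = Round(s_1, k_1) = 0x1B3A85

0x1B3A85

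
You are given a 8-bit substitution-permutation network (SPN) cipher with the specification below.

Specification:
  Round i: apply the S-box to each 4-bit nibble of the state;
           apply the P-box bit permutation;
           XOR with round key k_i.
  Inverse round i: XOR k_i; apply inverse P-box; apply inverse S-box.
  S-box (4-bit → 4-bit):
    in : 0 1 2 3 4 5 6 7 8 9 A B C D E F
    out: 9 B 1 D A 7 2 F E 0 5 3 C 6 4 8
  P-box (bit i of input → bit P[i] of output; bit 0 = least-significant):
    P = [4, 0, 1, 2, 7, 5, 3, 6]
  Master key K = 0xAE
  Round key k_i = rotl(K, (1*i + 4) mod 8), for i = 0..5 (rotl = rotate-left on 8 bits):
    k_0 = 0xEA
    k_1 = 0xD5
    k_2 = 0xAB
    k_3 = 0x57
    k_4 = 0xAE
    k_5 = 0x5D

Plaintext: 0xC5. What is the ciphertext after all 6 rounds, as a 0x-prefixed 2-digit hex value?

0xA9

s_0 = plaintext = 0xC5
s_1 = Round(s_0, k_0) = 0xB1
s_2 = Round(s_1, k_1) = 0x60
s_3 = Round(s_2, k_2) = 0x9F
s_4 = Round(s_3, k_3) = 0x53
s_5 = Round(s_4, k_4) = 0x10
s_6 = Round(s_5, k_5) = 0xA9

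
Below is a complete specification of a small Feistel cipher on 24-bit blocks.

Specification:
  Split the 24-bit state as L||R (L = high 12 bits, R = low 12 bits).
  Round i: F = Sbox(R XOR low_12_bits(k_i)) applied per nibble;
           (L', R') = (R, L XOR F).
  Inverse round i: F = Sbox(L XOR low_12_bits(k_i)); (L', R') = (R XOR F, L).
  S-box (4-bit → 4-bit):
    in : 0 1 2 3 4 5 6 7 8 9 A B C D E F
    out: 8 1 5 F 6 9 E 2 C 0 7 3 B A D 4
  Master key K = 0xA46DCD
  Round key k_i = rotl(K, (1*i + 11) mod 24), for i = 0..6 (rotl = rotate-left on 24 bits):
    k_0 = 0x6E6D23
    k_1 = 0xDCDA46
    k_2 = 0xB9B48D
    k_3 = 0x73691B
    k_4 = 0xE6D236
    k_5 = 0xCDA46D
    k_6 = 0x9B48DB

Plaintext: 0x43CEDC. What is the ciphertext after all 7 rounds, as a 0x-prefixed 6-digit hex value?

0xCE757B

s_0 = plaintext = 0x43CEDC
s_1 = Round(s_0, k_0) = 0xEDCB78
s_2 = Round(s_1, k_1) = 0xB78F21
s_3 = Round(s_2, k_2) = 0xF21803
s_4 = Round(s_3, k_3) = 0x803E3D
s_5 = Round(s_4, k_4) = 0xE3D380
s_6 = Round(s_5, k_5) = 0x380CE7
s_7 = Round(s_6, k_6) = 0xCE757B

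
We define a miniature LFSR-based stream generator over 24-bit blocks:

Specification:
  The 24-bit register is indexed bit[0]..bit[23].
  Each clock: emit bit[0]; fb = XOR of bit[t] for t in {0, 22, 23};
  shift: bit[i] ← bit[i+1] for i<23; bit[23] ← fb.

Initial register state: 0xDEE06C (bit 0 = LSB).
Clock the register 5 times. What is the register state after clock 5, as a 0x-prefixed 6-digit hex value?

reg_0 = 0xDEE06C
clock 1: out=0, reg = 0x6F7036
clock 2: out=0, reg = 0xB7B81B
clock 3: out=1, reg = 0x5BDC0D
clock 4: out=1, reg = 0x2DEE06
clock 5: out=0, reg = 0x16F703

0x16F703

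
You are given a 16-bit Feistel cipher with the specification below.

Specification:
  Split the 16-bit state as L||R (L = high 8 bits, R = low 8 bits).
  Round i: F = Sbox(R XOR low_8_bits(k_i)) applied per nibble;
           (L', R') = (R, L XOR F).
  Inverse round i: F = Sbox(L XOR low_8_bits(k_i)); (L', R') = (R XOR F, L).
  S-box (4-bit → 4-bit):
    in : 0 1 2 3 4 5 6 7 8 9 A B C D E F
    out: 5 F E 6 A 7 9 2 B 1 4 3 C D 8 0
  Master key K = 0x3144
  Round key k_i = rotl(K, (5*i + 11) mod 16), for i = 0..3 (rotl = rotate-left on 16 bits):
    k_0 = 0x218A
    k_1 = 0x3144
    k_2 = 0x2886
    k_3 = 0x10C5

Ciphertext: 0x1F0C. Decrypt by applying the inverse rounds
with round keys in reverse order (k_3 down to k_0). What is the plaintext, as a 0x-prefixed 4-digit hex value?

0x5D3E

s_0 = ciphertext = 0x1F0C
s_1 = InvRound(s_0, k_3) = 0xD81F
s_2 = InvRound(s_1, k_2) = 0x67D8
s_3 = InvRound(s_2, k_1) = 0x3E67
s_4 = InvRound(s_3, k_0) = 0x5D3E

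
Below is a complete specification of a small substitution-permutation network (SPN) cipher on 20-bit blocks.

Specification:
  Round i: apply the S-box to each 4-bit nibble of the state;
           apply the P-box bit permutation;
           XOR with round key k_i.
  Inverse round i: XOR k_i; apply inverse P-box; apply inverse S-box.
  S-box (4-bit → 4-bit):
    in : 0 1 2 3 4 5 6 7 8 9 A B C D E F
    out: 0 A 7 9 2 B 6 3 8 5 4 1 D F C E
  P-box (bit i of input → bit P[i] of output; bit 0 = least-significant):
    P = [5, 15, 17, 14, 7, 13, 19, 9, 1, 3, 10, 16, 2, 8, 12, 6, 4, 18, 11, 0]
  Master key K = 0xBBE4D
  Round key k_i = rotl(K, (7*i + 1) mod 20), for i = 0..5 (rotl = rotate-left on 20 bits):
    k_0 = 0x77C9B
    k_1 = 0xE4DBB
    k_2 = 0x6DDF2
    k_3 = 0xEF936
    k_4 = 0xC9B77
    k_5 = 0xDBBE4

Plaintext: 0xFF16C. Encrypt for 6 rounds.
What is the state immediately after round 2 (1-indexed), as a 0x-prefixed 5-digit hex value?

s_0 = plaintext = 0xFF16C
s_1 = Round(s_0, k_0) = 0x805F2
s_2 = Round(s_1, k_1) = 0x5EF90
s_3 = Round(s_2, k_2) = 0xBC92B
s_4 = Round(s_3, k_3) = 0x6CDC0
s_5 = Round(s_4, k_4) = 0x185B9
s_6 = Round(s_5, k_5) = 0xABB0F

0x5EF90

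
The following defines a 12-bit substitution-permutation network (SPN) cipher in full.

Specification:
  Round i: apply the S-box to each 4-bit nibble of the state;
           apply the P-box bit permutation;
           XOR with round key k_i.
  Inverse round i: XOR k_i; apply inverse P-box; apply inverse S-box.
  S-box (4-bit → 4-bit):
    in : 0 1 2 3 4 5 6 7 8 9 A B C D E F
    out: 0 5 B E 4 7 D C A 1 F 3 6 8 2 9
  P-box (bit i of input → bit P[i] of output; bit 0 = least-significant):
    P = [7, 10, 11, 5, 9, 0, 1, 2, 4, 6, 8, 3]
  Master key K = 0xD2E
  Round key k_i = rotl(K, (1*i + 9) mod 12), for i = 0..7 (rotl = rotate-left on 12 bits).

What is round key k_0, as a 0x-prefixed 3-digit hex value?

0xDA5

K = 0xD2E
k_0 = rotl(K, (1*0+9) mod 12) = rotl(K, 9) = 0xDA5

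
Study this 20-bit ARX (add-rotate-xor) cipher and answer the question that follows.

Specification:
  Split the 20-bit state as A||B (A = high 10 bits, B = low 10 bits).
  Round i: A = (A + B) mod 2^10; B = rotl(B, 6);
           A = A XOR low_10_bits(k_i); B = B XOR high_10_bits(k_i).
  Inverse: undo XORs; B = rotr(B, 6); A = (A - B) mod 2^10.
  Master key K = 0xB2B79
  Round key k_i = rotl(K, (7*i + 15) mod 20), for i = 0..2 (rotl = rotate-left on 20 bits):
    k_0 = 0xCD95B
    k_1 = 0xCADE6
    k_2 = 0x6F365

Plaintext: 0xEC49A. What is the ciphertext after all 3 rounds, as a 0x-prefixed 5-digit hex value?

s_0 = plaintext = 0xEC49A
s_1 = Round(s_0, k_0) = 0x441BF
s_2 = Round(s_1, k_1) = 0xCA4F0
s_3 = Round(s_2, k_2) = 0xDF1B3

0xDF1B3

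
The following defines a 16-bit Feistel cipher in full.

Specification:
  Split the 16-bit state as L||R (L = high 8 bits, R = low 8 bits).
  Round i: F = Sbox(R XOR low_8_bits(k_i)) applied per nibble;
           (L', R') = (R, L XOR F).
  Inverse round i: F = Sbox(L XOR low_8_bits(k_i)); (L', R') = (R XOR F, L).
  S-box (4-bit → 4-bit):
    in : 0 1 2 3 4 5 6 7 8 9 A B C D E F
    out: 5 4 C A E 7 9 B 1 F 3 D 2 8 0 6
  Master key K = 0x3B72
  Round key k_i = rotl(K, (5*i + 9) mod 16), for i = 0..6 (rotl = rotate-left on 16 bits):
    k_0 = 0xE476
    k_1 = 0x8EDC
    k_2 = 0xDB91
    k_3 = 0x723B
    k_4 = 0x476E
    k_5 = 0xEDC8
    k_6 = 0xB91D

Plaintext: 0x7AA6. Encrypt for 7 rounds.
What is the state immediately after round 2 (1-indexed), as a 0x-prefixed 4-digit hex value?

s_0 = plaintext = 0x7AA6
s_1 = Round(s_0, k_0) = 0xA6FF
s_2 = Round(s_1, k_1) = 0xFF6C
s_3 = Round(s_2, k_2) = 0x6C97
s_4 = Round(s_3, k_3) = 0x975E
s_5 = Round(s_4, k_4) = 0x5E32
s_6 = Round(s_5, k_5) = 0x323D
s_7 = Round(s_6, k_6) = 0x3DF7

0xFF6C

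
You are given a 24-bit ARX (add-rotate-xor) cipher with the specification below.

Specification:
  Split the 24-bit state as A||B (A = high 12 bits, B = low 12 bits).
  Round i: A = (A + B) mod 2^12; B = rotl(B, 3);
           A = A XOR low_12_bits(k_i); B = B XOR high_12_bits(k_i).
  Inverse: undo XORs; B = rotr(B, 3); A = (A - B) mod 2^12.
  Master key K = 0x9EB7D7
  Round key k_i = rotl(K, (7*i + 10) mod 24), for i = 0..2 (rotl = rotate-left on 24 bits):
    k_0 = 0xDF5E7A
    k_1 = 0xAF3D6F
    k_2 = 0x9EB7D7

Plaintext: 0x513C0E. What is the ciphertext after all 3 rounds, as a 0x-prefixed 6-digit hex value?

0xF49E80

s_0 = plaintext = 0x513C0E
s_1 = Round(s_0, k_0) = 0xF5BD83
s_2 = Round(s_1, k_1) = 0x1B16ED
s_3 = Round(s_2, k_2) = 0xF49E80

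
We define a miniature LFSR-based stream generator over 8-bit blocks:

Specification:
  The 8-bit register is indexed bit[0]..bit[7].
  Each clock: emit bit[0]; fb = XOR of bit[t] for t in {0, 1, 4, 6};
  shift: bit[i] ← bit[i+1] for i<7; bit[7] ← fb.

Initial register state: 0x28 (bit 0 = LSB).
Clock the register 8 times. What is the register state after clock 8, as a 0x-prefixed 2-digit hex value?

0x46

reg_0 = 0x28
clock 1: out=0, reg = 0x14
clock 2: out=0, reg = 0x8A
clock 3: out=0, reg = 0xC5
clock 4: out=1, reg = 0x62
clock 5: out=0, reg = 0x31
clock 6: out=1, reg = 0x18
clock 7: out=0, reg = 0x8C
clock 8: out=0, reg = 0x46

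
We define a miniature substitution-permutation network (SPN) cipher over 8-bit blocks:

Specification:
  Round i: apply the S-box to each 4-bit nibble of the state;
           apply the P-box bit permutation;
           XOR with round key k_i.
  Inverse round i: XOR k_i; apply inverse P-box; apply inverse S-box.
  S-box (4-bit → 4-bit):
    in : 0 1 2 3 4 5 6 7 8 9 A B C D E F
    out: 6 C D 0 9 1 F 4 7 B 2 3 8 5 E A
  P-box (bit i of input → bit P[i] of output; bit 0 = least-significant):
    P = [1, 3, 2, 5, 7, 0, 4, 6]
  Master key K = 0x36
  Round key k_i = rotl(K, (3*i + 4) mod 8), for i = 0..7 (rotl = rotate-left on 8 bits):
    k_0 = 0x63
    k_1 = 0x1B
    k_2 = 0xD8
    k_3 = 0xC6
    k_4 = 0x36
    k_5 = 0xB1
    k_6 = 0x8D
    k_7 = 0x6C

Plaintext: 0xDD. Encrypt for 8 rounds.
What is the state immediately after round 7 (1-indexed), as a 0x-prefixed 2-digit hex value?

0xC5

s_0 = plaintext = 0xDD
s_1 = Round(s_0, k_0) = 0xF5
s_2 = Round(s_1, k_1) = 0x58
s_3 = Round(s_2, k_2) = 0x56
s_4 = Round(s_3, k_3) = 0x68
s_5 = Round(s_4, k_4) = 0xE9
s_6 = Round(s_5, k_5) = 0xCA
s_7 = Round(s_6, k_6) = 0xC5
s_8 = Round(s_7, k_7) = 0x2E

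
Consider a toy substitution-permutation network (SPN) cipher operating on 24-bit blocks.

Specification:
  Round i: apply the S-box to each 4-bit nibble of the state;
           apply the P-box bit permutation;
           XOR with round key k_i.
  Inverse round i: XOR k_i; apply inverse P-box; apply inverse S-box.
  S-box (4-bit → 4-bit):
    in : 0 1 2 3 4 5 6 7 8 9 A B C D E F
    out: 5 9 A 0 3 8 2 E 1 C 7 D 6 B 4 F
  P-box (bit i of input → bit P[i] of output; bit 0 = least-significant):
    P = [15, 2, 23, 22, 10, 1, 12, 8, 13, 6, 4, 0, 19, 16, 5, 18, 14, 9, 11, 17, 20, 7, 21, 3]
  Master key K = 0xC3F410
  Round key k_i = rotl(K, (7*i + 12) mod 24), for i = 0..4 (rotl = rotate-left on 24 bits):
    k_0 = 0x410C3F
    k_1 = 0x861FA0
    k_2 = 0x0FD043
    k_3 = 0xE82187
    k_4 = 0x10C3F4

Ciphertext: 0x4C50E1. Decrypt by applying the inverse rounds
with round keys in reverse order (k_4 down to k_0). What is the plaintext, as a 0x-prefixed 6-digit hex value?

0xE70A62

s_0 = ciphertext = 0x4C50E1
s_1 = InvRound(s_0, k_4) = 0x86199D
s_2 = InvRound(s_1, k_3) = 0x9910C5
s_3 = InvRound(s_2, k_2) = 0x41536A
s_4 = InvRound(s_3, k_1) = 0x2B2649
s_5 = InvRound(s_4, k_0) = 0xE70A62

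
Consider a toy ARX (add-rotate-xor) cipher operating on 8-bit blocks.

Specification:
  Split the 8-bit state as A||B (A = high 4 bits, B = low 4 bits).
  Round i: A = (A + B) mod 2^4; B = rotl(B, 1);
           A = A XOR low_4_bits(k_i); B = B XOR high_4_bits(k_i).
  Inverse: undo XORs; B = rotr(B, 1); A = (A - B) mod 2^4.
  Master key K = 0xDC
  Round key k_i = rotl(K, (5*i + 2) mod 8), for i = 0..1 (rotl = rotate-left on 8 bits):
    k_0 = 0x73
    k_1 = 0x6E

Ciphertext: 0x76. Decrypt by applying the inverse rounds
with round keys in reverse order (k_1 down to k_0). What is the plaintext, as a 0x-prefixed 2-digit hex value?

s_0 = ciphertext = 0x76
s_1 = InvRound(s_0, k_1) = 0x90
s_2 = InvRound(s_1, k_0) = 0xFB

0xFB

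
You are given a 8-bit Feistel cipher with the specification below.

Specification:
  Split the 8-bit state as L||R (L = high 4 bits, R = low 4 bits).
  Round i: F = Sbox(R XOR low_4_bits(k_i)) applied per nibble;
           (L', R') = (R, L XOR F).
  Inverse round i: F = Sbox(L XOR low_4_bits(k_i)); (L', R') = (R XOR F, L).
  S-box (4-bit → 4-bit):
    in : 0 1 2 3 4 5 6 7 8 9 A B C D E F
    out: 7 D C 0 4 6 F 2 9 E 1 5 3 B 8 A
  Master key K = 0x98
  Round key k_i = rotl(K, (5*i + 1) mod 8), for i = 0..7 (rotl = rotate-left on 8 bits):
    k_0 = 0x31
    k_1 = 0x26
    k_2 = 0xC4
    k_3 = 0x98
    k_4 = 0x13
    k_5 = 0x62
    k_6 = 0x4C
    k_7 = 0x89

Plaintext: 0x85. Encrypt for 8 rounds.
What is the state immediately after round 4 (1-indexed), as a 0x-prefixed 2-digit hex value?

0xB4

s_0 = plaintext = 0x85
s_1 = Round(s_0, k_0) = 0x5C
s_2 = Round(s_1, k_1) = 0xC4
s_3 = Round(s_2, k_2) = 0x4B
s_4 = Round(s_3, k_3) = 0xB4
s_5 = Round(s_4, k_4) = 0x49
s_6 = Round(s_5, k_5) = 0x91
s_7 = Round(s_6, k_6) = 0x12
s_8 = Round(s_7, k_7) = 0x24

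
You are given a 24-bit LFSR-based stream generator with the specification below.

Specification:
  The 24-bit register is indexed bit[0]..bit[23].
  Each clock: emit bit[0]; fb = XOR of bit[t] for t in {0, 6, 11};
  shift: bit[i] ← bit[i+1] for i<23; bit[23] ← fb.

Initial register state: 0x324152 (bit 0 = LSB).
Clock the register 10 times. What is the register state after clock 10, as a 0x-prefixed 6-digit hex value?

0x87CC90

reg_0 = 0x324152
clock 1: out=0, reg = 0x9920A9
clock 2: out=1, reg = 0xCC9054
clock 3: out=0, reg = 0xE6482A
clock 4: out=0, reg = 0xF32415
clock 5: out=1, reg = 0xF9920A
clock 6: out=0, reg = 0x7CC905
clock 7: out=1, reg = 0x3E6482
clock 8: out=0, reg = 0x1F3241
clock 9: out=1, reg = 0x0F9920
clock 10: out=0, reg = 0x87CC90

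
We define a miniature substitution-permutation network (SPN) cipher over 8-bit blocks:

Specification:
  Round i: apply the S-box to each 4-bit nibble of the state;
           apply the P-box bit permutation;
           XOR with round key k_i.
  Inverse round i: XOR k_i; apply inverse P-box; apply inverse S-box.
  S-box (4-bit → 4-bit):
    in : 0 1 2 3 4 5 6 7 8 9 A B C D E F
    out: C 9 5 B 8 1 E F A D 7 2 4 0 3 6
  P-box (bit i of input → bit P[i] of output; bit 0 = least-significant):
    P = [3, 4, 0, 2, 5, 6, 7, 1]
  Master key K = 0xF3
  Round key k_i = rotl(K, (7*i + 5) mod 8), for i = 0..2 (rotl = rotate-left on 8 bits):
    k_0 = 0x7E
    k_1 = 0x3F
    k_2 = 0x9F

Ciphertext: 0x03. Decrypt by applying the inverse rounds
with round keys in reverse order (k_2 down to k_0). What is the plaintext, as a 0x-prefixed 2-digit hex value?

0xF7

s_0 = ciphertext = 0x03
s_1 = InvRound(s_0, k_2) = 0xC3
s_2 = InvRound(s_1, k_1) = 0xA3
s_3 = InvRound(s_2, k_0) = 0xF7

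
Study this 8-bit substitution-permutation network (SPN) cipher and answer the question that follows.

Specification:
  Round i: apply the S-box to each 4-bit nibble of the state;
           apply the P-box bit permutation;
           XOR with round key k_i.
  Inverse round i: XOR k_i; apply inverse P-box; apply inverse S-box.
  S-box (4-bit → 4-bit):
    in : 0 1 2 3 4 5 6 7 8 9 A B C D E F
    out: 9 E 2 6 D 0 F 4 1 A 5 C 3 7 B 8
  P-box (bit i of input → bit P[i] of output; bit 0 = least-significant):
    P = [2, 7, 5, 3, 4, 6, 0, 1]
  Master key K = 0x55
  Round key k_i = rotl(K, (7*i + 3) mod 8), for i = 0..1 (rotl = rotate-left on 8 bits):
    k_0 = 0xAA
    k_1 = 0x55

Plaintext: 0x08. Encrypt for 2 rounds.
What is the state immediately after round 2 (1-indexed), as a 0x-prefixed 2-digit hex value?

s_0 = plaintext = 0x08
s_1 = Round(s_0, k_0) = 0xBC
s_2 = Round(s_1, k_1) = 0xD2

0xD2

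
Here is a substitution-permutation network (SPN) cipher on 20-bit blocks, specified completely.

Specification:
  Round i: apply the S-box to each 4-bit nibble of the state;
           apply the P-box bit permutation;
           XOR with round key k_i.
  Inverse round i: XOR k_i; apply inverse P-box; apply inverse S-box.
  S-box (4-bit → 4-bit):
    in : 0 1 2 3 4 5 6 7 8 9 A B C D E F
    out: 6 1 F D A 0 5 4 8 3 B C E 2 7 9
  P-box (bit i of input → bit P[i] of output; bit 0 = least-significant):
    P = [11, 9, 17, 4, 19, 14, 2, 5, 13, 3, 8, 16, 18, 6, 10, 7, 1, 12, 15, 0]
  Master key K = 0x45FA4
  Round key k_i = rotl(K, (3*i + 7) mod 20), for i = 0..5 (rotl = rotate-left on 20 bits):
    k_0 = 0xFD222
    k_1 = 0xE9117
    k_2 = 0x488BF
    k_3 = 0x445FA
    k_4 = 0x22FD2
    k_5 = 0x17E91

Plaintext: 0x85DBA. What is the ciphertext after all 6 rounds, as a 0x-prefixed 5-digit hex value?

0x0C351

s_0 = plaintext = 0x85DBA
s_1 = Round(s_0, k_0) = 0xFD81F
s_2 = Round(s_1, k_1) = 0x79944
s_3 = Round(s_2, k_2) = 0x06AC7
s_4 = Round(s_3, k_3) = 0x3B1D6
s_5 = Round(s_4, k_4) = 0x0C351
s_6 = Round(s_5, k_5) = 0x0C351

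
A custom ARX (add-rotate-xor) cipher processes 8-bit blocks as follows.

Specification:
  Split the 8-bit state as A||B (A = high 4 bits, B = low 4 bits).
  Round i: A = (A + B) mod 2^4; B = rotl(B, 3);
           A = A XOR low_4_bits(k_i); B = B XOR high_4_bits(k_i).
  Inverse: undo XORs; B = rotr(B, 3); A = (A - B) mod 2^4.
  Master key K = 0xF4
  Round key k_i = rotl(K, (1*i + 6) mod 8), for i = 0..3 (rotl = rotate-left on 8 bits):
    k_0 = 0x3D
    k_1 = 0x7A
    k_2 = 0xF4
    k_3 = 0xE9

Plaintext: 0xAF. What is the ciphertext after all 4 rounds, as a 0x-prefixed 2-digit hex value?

s_0 = plaintext = 0xAF
s_1 = Round(s_0, k_0) = 0x4C
s_2 = Round(s_1, k_1) = 0xA1
s_3 = Round(s_2, k_2) = 0xF7
s_4 = Round(s_3, k_3) = 0xF5

0xF5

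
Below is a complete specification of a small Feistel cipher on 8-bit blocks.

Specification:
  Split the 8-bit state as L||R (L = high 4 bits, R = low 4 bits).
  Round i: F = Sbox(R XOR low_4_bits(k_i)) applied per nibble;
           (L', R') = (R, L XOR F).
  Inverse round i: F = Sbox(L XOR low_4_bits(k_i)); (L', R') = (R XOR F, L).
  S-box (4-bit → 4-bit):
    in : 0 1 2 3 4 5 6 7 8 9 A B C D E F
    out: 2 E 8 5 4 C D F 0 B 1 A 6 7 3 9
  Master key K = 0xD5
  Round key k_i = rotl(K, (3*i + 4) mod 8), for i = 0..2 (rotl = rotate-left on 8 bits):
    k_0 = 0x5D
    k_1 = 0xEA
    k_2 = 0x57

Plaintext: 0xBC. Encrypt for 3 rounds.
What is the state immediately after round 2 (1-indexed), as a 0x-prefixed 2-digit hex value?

s_0 = plaintext = 0xBC
s_1 = Round(s_0, k_0) = 0xC5
s_2 = Round(s_1, k_1) = 0x55
s_3 = Round(s_2, k_2) = 0x5D

0x55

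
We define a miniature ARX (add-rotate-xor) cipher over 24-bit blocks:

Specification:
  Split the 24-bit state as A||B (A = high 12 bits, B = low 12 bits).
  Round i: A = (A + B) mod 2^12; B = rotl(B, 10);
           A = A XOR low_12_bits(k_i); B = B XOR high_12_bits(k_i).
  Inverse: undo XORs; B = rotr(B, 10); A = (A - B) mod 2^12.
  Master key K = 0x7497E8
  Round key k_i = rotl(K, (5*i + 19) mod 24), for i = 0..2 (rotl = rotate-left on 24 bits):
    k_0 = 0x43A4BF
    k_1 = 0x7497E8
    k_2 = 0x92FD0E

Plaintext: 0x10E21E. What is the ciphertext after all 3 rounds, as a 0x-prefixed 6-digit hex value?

s_0 = plaintext = 0x10E21E
s_1 = Round(s_0, k_0) = 0x793CBD
s_2 = Round(s_1, k_1) = 0x3B8066
s_3 = Round(s_2, k_2) = 0x910136

0x910136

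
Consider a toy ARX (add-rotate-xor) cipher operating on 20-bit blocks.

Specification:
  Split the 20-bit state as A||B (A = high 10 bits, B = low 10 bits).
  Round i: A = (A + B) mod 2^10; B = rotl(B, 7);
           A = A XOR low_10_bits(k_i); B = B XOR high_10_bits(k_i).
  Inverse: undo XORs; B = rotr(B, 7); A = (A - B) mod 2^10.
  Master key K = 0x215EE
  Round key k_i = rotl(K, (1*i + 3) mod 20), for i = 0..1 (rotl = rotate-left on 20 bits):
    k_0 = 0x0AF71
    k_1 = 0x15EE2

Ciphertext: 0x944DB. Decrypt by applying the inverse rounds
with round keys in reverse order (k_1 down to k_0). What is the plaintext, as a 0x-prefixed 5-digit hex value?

s_0 = ciphertext = 0x944DB
s_1 = InvRound(s_0, k_1) = 0x14861
s_2 = InvRound(s_1, k_0) = 0x34E50

0x34E50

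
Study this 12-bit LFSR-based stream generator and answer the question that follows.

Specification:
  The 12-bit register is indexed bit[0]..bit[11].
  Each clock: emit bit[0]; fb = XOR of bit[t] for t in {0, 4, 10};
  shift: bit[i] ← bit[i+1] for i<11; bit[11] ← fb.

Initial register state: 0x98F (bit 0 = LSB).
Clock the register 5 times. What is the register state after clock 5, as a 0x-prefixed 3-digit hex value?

0x8CC

reg_0 = 0x98F
clock 1: out=1, reg = 0xCC7
clock 2: out=1, reg = 0x663
clock 3: out=1, reg = 0x331
clock 4: out=1, reg = 0x198
clock 5: out=0, reg = 0x8CC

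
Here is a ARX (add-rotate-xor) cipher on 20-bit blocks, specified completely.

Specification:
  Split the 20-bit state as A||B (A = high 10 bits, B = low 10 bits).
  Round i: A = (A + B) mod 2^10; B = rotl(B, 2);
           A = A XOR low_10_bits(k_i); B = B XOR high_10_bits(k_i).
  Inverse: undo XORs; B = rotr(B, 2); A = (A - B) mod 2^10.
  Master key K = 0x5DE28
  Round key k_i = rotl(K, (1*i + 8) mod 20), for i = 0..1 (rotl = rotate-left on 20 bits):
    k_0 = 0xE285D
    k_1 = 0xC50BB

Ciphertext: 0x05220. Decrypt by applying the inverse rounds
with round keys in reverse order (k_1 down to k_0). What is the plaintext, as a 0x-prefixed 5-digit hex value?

0x13BF1

s_0 = ciphertext = 0x05220
s_1 = InvRound(s_0, k_1) = 0x1884D
s_2 = InvRound(s_1, k_0) = 0x13BF1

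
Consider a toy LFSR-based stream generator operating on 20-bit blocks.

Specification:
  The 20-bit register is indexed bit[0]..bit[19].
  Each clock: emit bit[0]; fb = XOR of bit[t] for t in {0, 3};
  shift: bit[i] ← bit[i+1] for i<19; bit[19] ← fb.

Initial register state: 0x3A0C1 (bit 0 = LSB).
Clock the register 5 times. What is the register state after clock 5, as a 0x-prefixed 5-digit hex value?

reg_0 = 0x3A0C1
clock 1: out=1, reg = 0x9D060
clock 2: out=0, reg = 0x4E830
clock 3: out=0, reg = 0x27418
clock 4: out=0, reg = 0x93A0C
clock 5: out=0, reg = 0xC9D06

0xC9D06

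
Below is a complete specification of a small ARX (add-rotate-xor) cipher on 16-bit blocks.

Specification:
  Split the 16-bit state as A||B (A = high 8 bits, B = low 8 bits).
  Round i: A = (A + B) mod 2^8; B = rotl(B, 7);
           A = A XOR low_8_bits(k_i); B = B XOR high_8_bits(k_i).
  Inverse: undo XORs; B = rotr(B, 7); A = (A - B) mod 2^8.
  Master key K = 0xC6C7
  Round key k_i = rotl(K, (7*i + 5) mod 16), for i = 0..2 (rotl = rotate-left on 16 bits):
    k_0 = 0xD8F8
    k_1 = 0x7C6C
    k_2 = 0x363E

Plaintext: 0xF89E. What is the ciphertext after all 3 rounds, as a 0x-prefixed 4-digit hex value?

s_0 = plaintext = 0xF89E
s_1 = Round(s_0, k_0) = 0x6E97
s_2 = Round(s_1, k_1) = 0x69B7
s_3 = Round(s_2, k_2) = 0x1EED

0x1EED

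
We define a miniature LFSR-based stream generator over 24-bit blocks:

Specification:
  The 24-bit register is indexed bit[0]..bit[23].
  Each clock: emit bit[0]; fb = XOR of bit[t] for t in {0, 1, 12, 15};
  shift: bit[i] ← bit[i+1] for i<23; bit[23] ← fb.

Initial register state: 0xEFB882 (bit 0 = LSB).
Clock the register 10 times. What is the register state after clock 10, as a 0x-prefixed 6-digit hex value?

reg_0 = 0xEFB882
clock 1: out=0, reg = 0xF7DC41
clock 2: out=1, reg = 0xFBEE20
clock 3: out=0, reg = 0xFDF710
clock 4: out=0, reg = 0x7EFB88
clock 5: out=0, reg = 0x3F7DC4
clock 6: out=0, reg = 0x9FBEE2
clock 7: out=0, reg = 0xCFDF71
clock 8: out=1, reg = 0xE7EFB8
clock 9: out=0, reg = 0xF3F7DC
clock 10: out=0, reg = 0x79FBEE

0x79FBEE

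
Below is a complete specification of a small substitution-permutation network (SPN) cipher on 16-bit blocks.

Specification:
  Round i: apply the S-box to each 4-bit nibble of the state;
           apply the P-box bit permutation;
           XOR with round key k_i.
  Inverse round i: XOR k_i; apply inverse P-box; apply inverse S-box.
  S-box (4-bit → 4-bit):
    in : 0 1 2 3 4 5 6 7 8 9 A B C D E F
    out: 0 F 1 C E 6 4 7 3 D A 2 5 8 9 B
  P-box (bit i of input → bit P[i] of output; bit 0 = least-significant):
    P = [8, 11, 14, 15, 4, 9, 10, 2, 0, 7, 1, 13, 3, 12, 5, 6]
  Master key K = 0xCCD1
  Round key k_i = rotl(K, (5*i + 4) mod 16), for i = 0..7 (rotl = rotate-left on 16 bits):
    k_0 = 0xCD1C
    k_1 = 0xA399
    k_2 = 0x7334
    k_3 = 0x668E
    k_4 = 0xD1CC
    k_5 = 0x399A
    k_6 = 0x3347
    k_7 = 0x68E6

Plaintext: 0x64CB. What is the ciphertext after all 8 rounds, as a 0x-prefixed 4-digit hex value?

s_0 = plaintext = 0x64CB
s_1 = Round(s_0, k_0) = 0xE1AE
s_2 = Round(s_1, k_1) = 0x0056
s_3 = Round(s_2, k_2) = 0x3534
s_4 = Round(s_3, k_3) = 0xAA68
s_5 = Round(s_4, k_4) = 0xEC0C
s_6 = Round(s_5, k_5) = 0x78D1
s_7 = Round(s_6, k_6) = 0xEAEA
s_8 = Round(s_7, k_7) = 0xC03A

0xC03A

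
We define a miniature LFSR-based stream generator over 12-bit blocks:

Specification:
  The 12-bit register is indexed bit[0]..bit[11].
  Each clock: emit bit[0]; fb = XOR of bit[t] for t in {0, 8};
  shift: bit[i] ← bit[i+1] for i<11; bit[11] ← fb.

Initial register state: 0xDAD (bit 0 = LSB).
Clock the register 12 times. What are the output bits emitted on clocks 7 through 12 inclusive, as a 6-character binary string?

reg_0 = 0xDAD
clock 1: out=1, reg = 0x6D6
clock 2: out=0, reg = 0x36B
clock 3: out=1, reg = 0x1B5
clock 4: out=1, reg = 0x0DA
clock 5: out=0, reg = 0x06D
clock 6: out=1, reg = 0x836
clock 7: out=0, reg = 0x41B
clock 8: out=1, reg = 0xA0D
clock 9: out=1, reg = 0xD06
clock 10: out=0, reg = 0xE83
clock 11: out=1, reg = 0xF41
clock 12: out=1, reg = 0x7A0

011011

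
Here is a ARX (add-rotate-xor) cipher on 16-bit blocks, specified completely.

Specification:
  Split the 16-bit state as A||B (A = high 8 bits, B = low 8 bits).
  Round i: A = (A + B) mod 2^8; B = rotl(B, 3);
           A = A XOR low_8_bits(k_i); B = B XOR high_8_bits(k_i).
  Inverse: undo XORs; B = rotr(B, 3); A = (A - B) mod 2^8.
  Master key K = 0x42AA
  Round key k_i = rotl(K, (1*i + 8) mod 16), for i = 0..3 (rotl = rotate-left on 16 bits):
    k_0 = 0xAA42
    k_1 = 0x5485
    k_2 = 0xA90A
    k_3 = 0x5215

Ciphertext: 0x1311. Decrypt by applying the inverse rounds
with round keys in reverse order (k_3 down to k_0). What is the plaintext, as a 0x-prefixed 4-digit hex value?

s_0 = ciphertext = 0x1311
s_1 = InvRound(s_0, k_3) = 0x9E68
s_2 = InvRound(s_1, k_2) = 0x5C38
s_3 = InvRound(s_2, k_1) = 0x4C8D
s_4 = InvRound(s_3, k_0) = 0x2AE4

0x2AE4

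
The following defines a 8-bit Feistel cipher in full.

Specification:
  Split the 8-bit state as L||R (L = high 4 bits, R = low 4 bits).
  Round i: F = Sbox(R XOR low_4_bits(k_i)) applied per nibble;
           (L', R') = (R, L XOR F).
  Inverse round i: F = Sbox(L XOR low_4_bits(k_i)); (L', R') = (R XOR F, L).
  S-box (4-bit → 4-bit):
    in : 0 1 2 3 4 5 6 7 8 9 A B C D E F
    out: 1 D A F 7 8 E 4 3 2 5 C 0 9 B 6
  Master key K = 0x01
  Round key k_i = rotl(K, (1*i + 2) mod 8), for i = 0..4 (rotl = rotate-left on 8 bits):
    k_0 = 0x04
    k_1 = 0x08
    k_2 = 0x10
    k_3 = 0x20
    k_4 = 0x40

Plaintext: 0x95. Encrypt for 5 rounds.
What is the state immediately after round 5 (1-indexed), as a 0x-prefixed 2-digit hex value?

0x54

s_0 = plaintext = 0x95
s_1 = Round(s_0, k_0) = 0x54
s_2 = Round(s_1, k_1) = 0x45
s_3 = Round(s_2, k_2) = 0x5C
s_4 = Round(s_3, k_3) = 0xC5
s_5 = Round(s_4, k_4) = 0x54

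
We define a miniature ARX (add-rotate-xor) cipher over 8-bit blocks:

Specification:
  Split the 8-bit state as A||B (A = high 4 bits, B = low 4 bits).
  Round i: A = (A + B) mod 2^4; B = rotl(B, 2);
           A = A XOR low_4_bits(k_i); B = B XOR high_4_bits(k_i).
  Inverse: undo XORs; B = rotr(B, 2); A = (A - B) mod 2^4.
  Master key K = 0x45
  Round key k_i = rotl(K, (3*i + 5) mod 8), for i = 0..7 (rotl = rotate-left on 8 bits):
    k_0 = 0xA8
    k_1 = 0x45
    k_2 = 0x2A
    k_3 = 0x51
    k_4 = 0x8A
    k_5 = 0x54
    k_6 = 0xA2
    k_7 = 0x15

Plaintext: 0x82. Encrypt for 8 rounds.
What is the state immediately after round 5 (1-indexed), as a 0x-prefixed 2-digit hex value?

0x0C

s_0 = plaintext = 0x82
s_1 = Round(s_0, k_0) = 0x22
s_2 = Round(s_1, k_1) = 0x1C
s_3 = Round(s_2, k_2) = 0x71
s_4 = Round(s_3, k_3) = 0x91
s_5 = Round(s_4, k_4) = 0x0C
s_6 = Round(s_5, k_5) = 0x86
s_7 = Round(s_6, k_6) = 0xC3
s_8 = Round(s_7, k_7) = 0xAD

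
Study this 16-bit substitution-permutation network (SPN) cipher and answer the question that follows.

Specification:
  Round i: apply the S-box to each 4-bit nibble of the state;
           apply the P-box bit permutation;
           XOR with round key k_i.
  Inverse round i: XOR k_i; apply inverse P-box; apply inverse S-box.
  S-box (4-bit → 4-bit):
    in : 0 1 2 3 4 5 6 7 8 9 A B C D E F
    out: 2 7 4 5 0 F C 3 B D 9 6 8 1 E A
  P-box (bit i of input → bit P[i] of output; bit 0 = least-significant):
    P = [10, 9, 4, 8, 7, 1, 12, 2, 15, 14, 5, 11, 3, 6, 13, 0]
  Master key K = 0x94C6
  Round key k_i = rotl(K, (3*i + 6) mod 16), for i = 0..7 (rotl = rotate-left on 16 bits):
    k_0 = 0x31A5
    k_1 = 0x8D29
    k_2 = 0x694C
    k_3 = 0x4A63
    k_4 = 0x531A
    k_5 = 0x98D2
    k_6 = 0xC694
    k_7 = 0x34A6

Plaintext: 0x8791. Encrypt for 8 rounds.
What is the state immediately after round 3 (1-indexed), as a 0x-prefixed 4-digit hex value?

0xD44B

s_0 = plaintext = 0x8791
s_1 = Round(s_0, k_0) = 0xE778
s_2 = Round(s_1, k_1) = 0x6AEA
s_3 = Round(s_2, k_2) = 0xD44B
s_4 = Round(s_3, k_3) = 0x487B
s_5 = Round(s_4, k_4) = 0x9988
s_6 = Round(s_5, k_5) = 0x377D
s_7 = Round(s_6, k_6) = 0x221E
s_8 = Round(s_7, k_7) = 0x0714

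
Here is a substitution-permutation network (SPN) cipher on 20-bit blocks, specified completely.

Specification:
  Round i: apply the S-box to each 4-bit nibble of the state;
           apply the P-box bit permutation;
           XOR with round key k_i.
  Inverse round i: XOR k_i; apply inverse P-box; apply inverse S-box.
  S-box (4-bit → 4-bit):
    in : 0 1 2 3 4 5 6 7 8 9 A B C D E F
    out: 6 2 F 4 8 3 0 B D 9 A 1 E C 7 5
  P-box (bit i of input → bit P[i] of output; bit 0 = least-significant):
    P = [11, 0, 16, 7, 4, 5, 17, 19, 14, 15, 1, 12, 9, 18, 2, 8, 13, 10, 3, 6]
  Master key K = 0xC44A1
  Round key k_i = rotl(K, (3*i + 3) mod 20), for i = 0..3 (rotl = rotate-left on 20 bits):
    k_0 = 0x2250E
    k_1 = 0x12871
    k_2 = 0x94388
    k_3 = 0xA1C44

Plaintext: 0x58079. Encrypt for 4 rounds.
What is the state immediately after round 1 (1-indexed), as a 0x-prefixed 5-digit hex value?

0xA8AB8

s_0 = plaintext = 0x58079
s_1 = Round(s_0, k_0) = 0xA8AB8
s_2 = Round(s_1, k_1) = 0x0B7A5
s_3 = Round(s_2, k_2) = 0x19DA1
s_4 = Round(s_3, k_3) = 0x20B67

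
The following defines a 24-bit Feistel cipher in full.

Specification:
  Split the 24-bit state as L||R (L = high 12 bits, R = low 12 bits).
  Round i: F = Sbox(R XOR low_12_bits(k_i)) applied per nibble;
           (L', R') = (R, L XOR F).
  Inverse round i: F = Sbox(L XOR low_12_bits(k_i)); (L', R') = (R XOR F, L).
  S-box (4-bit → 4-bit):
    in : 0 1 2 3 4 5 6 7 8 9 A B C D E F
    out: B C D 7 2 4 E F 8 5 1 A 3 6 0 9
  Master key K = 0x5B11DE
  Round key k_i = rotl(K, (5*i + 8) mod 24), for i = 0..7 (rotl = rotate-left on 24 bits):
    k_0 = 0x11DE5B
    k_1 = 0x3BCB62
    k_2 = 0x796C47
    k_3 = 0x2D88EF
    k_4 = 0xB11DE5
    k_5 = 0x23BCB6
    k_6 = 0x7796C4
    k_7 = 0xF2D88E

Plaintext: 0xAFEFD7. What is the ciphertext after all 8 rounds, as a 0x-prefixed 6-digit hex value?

0xF04693

s_0 = plaintext = 0xAFEFD7
s_1 = Round(s_0, k_0) = 0xFD767D
s_2 = Round(s_1, k_1) = 0x67D91E
s_3 = Round(s_2, k_2) = 0x91E238
s_4 = Round(s_3, k_3) = 0x238871
s_5 = Round(s_4, k_4) = 0x87166A
s_6 = Round(s_5, k_5) = 0x66A912
s_7 = Round(s_6, k_6) = 0x912F04
s_8 = Round(s_7, k_7) = 0xF04693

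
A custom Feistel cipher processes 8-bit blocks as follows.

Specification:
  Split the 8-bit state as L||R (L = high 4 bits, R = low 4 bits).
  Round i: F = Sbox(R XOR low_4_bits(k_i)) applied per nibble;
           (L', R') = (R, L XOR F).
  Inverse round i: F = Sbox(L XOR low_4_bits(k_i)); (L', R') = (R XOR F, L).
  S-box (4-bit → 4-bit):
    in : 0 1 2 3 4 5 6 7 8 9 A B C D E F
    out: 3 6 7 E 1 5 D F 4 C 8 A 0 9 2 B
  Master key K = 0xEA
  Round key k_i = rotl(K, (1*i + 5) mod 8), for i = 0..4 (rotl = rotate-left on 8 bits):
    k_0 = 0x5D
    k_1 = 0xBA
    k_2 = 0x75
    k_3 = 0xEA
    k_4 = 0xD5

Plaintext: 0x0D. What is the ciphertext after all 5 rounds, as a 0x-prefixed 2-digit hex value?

s_0 = plaintext = 0x0D
s_1 = Round(s_0, k_0) = 0xD3
s_2 = Round(s_1, k_1) = 0x31
s_3 = Round(s_2, k_2) = 0x12
s_4 = Round(s_3, k_3) = 0x25
s_5 = Round(s_4, k_4) = 0x51

0x51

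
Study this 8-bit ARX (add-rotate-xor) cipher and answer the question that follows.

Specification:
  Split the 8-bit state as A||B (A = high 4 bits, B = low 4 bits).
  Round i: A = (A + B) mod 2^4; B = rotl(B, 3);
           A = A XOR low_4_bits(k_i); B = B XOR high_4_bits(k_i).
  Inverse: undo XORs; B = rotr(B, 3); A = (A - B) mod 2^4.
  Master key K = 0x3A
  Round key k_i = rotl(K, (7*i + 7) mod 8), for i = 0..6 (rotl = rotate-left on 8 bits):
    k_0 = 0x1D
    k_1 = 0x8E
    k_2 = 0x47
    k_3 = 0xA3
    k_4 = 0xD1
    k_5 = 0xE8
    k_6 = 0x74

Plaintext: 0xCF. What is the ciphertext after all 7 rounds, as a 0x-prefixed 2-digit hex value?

s_0 = plaintext = 0xCF
s_1 = Round(s_0, k_0) = 0x6E
s_2 = Round(s_1, k_1) = 0xAF
s_3 = Round(s_2, k_2) = 0xEB
s_4 = Round(s_3, k_3) = 0xA7
s_5 = Round(s_4, k_4) = 0x06
s_6 = Round(s_5, k_5) = 0xED
s_7 = Round(s_6, k_6) = 0xF9

0xF9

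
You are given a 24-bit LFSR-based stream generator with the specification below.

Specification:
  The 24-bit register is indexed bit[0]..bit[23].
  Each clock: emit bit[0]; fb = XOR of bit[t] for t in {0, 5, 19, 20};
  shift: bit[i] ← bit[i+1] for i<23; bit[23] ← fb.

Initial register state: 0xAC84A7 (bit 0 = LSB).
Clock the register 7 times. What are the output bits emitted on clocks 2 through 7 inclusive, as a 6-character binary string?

110010

reg_0 = 0xAC84A7
clock 1: out=1, reg = 0xD64253
clock 2: out=1, reg = 0x6B2129
clock 3: out=1, reg = 0xB59094
clock 4: out=0, reg = 0xDAC84A
clock 5: out=0, reg = 0x6D6425
clock 6: out=1, reg = 0xB6B212
clock 7: out=0, reg = 0xDB5909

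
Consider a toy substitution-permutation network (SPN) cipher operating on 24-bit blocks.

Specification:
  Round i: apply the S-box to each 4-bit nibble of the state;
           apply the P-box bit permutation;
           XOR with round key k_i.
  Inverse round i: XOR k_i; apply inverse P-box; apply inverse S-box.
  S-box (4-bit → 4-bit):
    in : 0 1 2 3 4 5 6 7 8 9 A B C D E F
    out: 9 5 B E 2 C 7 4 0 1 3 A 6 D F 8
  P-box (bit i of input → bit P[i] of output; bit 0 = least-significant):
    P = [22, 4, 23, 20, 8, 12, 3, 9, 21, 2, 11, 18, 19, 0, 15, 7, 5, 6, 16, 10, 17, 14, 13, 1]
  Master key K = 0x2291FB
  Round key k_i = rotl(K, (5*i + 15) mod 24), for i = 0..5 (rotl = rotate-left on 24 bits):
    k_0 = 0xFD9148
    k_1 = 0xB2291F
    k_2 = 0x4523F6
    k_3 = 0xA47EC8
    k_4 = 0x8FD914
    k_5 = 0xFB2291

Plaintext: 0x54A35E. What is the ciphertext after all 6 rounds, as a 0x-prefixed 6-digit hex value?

s_0 = plaintext = 0x54A35E
s_1 = Round(s_0, k_0) = 0x21BB17
s_2 = Round(s_1, k_1) = 0x3568B0
s_3 = Round(s_2, k_2) = 0x1CD5F5
s_4 = Round(s_3, k_3) = 0x3BD408
s_5 = Round(s_4, k_4) = 0x873ED2
s_6 = Round(s_5, k_5) = 0x8EA90C

0x8EA90C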